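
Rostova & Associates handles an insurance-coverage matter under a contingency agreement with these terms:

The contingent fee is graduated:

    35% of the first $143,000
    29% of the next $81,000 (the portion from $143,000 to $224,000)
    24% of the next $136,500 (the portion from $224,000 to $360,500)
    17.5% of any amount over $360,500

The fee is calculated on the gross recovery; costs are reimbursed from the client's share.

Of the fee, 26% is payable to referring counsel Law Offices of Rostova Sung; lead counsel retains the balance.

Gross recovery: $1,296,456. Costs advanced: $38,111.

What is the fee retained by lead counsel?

Fee base is the gross recovery, $1,296,456; costs are reimbursed separately.
First $143,000 at 35% = $50,050.00
Next $81,000 at 29% = $23,490.00
Next $136,500 at 24% = $32,760.00
Remaining $935,956 at 17.5% = $163,792.30
Fee: $50,050.00 + $23,490.00 + $32,760.00 + $163,792.30 = $270,092.30
Referral share: 26% of $270,092.30 = $70,224.00; lead counsel retains $270,092.30 − $70,224.00 = $199,868.30.

$199,868.30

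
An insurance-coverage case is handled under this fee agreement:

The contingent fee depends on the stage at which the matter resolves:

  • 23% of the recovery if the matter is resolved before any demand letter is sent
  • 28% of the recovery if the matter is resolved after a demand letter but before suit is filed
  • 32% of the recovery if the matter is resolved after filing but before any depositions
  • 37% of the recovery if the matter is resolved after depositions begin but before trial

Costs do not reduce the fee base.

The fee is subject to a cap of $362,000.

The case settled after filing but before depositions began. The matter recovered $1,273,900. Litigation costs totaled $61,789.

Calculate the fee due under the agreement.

$362,000.00

Fee base is the gross recovery, $1,273,900; costs are reimbursed separately.
The matter settled after filing but before depositions began, so the 32% rate applies.
$1,273,900 × 32% = $407,648.00
$407,648.00 exceeds the $362,000 cap, so the fee is capped at $362,000.00.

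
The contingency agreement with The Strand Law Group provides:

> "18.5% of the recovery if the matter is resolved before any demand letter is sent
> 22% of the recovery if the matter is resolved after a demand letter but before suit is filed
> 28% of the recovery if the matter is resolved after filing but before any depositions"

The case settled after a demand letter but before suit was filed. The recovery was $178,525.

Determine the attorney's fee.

The matter settled after a demand letter but before suit was filed, so the 22% rate applies.
$178,525 × 22% = $39,275.50

$39,275.50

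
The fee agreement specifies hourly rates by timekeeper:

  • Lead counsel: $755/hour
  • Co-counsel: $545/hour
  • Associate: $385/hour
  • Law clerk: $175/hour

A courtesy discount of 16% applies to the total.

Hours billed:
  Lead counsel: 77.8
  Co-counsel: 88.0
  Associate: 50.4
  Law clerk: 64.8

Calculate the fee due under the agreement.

$115,452.12

Lead counsel: 77.8 × $755 = $58,739.00
Co-counsel: 88.0 × $545 = $47,960.00
Associate: 50.4 × $385 = $19,404.00
Law clerk: 64.8 × $175 = $11,340.00
Subtotal: $137,443.00
Less 16% discount: −$21,990.88
Total: $137,443.00 − $21,990.88 = $115,452.12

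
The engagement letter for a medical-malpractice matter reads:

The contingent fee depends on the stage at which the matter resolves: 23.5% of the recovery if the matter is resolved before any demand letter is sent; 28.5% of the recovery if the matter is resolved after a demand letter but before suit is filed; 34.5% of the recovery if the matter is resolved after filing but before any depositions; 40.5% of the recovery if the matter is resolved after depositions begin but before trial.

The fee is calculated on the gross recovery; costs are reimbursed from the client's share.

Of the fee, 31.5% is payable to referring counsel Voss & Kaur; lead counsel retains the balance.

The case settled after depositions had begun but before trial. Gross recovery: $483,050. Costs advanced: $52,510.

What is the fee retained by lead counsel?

Fee base is the gross recovery, $483,050; costs are reimbursed separately.
The matter settled after depositions had begun but before trial, so the 40.5% rate applies.
$483,050 × 40.5% = $195,635.25
Referral share: 31.5% of $195,635.25 = $61,625.10; lead counsel retains $195,635.25 − $61,625.10 = $134,010.15.

$134,010.15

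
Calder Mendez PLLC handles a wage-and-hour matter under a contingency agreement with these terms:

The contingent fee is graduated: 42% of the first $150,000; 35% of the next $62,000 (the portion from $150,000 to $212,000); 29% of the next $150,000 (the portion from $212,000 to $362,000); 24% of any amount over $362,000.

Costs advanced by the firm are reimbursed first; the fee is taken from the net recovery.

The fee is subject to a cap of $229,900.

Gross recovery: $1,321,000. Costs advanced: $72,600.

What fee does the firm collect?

$229,900.00

Fee base (net of costs): $1,321,000 − $72,600 = $1,248,400
First $150,000 at 42% = $63,000.00
Next $62,000 at 35% = $21,700.00
Next $150,000 at 29% = $43,500.00
Remaining $886,400 at 24% = $212,736.00
Fee: $63,000.00 + $21,700.00 + $43,500.00 + $212,736.00 = $340,936.00
$340,936.00 exceeds the $229,900 cap, so the fee is capped at $229,900.00.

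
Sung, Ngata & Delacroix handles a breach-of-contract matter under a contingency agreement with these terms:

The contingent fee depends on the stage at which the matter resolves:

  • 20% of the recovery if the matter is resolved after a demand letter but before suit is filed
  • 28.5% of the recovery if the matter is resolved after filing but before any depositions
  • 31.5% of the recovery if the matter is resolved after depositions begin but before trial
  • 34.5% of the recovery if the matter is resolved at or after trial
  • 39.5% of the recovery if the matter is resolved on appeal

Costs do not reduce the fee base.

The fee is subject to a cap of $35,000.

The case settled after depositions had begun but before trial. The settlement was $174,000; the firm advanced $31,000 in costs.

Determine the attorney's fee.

Fee base is the gross recovery, $174,000; costs are reimbursed separately.
The matter settled after depositions had begun but before trial, so the 31.5% rate applies.
$174,000 × 31.5% = $54,810.00
$54,810.00 exceeds the $35,000 cap, so the fee is capped at $35,000.00.

$35,000.00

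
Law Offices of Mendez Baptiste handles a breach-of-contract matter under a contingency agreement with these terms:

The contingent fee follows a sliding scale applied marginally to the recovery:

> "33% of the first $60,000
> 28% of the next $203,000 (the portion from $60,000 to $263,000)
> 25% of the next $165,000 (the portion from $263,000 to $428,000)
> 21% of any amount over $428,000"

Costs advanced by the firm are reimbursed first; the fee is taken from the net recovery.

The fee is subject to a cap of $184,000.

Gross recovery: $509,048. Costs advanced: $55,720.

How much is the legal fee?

$123,208.88

Fee base (net of costs): $509,048 − $55,720 = $453,328
First $60,000 at 33% = $19,800.00
Next $203,000 at 28% = $56,840.00
Next $165,000 at 25% = $41,250.00
Remaining $25,328 at 21% = $5,318.88
Fee: $19,800.00 + $56,840.00 + $41,250.00 + $5,318.88 = $123,208.88
$123,208.88 is under the $184,000 cap.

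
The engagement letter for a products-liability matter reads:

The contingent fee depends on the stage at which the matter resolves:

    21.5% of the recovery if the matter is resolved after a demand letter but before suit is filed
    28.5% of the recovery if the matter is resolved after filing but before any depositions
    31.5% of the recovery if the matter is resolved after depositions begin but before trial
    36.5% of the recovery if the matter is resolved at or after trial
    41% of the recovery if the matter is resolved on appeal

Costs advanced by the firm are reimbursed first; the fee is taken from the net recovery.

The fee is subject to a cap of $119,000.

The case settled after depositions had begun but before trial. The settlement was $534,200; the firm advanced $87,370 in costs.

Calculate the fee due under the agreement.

Fee base (net of costs): $534,200 − $87,370 = $446,830
The matter settled after depositions had begun but before trial, so the 31.5% rate applies.
$446,830 × 31.5% = $140,751.45
$140,751.45 exceeds the $119,000 cap, so the fee is capped at $119,000.00.

$119,000.00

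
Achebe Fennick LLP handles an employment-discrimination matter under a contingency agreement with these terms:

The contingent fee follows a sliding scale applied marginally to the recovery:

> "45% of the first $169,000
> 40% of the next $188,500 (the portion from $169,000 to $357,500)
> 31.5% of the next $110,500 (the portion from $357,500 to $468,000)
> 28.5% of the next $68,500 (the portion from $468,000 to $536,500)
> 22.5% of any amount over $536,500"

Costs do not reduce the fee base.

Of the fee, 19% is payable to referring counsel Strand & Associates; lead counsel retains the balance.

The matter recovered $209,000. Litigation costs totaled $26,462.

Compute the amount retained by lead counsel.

$74,560.50

Fee base is the gross recovery, $209,000; costs are reimbursed separately.
First $169,000 at 45% = $76,050.00
Remaining $40,000 at 40% = $16,000.00
Fee: $76,050.00 + $16,000.00 = $92,050.00
Referral share: 19% of $92,050.00 = $17,489.50; lead counsel retains $92,050.00 − $17,489.50 = $74,560.50.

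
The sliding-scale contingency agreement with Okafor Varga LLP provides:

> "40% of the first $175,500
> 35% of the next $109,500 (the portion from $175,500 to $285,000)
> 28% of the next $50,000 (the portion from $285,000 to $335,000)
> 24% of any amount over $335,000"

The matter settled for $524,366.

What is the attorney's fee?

First $175,500 at 40% = $70,200.00
Next $109,500 at 35% = $38,325.00
Next $50,000 at 28% = $14,000.00
Remaining $189,366 at 24% = $45,447.84
Fee: $70,200.00 + $38,325.00 + $14,000.00 + $45,447.84 = $167,972.84

$167,972.84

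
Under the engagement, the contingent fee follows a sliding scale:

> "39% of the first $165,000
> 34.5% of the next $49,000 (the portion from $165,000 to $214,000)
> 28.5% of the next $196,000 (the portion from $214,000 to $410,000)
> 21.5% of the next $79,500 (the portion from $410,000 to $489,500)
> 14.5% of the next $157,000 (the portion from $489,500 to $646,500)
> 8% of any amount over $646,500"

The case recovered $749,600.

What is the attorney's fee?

First $165,000 at 39% = $64,350.00
Next $49,000 at 34.5% = $16,905.00
Next $196,000 at 28.5% = $55,860.00
Next $79,500 at 21.5% = $17,092.50
Next $157,000 at 14.5% = $22,765.00
Remaining $103,100 at 8% = $8,248.00
Fee: $64,350.00 + $16,905.00 + $55,860.00 + $17,092.50 + $22,765.00 + $8,248.00 = $185,220.50

$185,220.50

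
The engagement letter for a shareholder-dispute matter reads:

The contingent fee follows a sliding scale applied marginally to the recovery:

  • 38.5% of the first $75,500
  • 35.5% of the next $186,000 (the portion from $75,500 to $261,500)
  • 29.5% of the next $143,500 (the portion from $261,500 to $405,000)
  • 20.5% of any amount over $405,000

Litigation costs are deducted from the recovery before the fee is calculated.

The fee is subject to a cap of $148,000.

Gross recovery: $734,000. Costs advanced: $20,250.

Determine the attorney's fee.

Fee base (net of costs): $734,000 − $20,250 = $713,750
First $75,500 at 38.5% = $29,067.50
Next $186,000 at 35.5% = $66,030.00
Next $143,500 at 29.5% = $42,332.50
Remaining $308,750 at 20.5% = $63,293.75
Fee: $29,067.50 + $66,030.00 + $42,332.50 + $63,293.75 = $200,723.75
$200,723.75 exceeds the $148,000 cap, so the fee is capped at $148,000.00.

$148,000.00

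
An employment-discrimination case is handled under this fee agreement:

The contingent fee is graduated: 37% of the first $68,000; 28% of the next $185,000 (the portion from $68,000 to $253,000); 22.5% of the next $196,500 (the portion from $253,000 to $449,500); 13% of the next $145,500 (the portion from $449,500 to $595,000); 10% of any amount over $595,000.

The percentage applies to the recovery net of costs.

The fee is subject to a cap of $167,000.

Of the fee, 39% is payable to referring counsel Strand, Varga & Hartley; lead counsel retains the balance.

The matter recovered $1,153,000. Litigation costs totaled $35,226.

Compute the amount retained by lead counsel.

$101,870.00

Fee base (net of costs): $1,153,000 − $35,226 = $1,117,774
First $68,000 at 37% = $25,160.00
Next $185,000 at 28% = $51,800.00
Next $196,500 at 22.5% = $44,212.50
Next $145,500 at 13% = $18,915.00
Remaining $522,774 at 10% = $52,277.40
Fee: $25,160.00 + $51,800.00 + $44,212.50 + $18,915.00 + $52,277.40 = $192,364.90
$192,364.90 exceeds the $167,000 cap, so the fee is capped at $167,000.00.
Referral share: 39% of $167,000.00 = $65,130.00; lead counsel retains $167,000.00 − $65,130.00 = $101,870.00.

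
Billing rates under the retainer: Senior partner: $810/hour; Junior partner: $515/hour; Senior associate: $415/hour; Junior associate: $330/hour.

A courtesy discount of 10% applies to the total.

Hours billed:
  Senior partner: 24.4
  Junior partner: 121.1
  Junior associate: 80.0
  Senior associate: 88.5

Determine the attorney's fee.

Senior partner: 24.4 × $810 = $19,764.00
Junior partner: 121.1 × $515 = $62,366.50
Senior associate: 88.5 × $415 = $36,727.50
Junior associate: 80.0 × $330 = $26,400.00
Subtotal: $145,258.00
Less 10% discount: −$14,525.80
Total: $145,258.00 − $14,525.80 = $130,732.20

$130,732.20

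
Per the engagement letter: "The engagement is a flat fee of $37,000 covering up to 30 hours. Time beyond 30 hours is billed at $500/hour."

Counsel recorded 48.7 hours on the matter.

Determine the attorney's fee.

$46,350.00

Flat fee: $37,000.00
Excess hours: 48.7 − 30 = 18.7
Overrun: 18.7 × $500 = $9,350.00
Total: $37,000.00 + $9,350.00 = $46,350.00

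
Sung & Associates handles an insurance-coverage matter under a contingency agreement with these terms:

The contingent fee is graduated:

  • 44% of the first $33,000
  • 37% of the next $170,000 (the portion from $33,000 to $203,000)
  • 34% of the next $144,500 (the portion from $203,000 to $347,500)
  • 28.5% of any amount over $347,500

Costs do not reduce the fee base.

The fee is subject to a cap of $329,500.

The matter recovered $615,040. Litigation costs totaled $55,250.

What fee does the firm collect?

$202,798.90

Fee base is the gross recovery, $615,040; costs are reimbursed separately.
First $33,000 at 44% = $14,520.00
Next $170,000 at 37% = $62,900.00
Next $144,500 at 34% = $49,130.00
Remaining $267,540 at 28.5% = $76,248.90
Fee: $14,520.00 + $62,900.00 + $49,130.00 + $76,248.90 = $202,798.90
$202,798.90 is under the $329,500 cap.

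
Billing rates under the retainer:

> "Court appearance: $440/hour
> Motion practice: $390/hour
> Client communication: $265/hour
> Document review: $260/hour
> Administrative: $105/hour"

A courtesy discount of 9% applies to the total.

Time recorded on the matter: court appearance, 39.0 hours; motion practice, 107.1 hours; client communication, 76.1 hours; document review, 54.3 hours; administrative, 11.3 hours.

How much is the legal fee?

$85,904.00

Court appearance: 39.0 × $440 = $17,160.00
Motion practice: 107.1 × $390 = $41,769.00
Client communication: 76.1 × $265 = $20,166.50
Document review: 54.3 × $260 = $14,118.00
Administrative: 11.3 × $105 = $1,186.50
Subtotal: $94,400.00
Less 9% discount: −$8,496.00
Total: $94,400.00 − $8,496.00 = $85,904.00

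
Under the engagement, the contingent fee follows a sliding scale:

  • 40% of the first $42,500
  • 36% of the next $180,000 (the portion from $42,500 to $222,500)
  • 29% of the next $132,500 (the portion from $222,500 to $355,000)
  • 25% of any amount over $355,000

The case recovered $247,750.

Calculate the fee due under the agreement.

First $42,500 at 40% = $17,000.00
Next $180,000 at 36% = $64,800.00
Remaining $25,250 at 29% = $7,322.50
Fee: $17,000.00 + $64,800.00 + $7,322.50 = $89,122.50

$89,122.50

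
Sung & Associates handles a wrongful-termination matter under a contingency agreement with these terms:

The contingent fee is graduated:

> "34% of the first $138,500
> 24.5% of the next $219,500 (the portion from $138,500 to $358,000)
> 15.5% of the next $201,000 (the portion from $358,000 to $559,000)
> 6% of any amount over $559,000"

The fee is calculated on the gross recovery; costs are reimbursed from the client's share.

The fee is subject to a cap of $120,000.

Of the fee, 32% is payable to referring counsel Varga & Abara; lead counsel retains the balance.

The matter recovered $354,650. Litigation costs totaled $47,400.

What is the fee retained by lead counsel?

$68,031.79

Fee base is the gross recovery, $354,650; costs are reimbursed separately.
First $138,500 at 34% = $47,090.00
Remaining $216,150 at 24.5% = $52,956.75
Fee: $47,090.00 + $52,956.75 = $100,046.75
$100,046.75 is under the $120,000 cap.
Referral share: 32% of $100,046.75 = $32,014.96; lead counsel retains $100,046.75 − $32,014.96 = $68,031.79.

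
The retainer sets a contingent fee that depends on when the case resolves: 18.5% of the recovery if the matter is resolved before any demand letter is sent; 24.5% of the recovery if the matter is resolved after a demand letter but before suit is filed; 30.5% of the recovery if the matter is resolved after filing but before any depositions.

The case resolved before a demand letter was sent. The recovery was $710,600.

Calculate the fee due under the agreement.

The matter resolved before a demand letter was sent, so the 18.5% rate applies.
$710,600 × 18.5% = $131,461.00

$131,461.00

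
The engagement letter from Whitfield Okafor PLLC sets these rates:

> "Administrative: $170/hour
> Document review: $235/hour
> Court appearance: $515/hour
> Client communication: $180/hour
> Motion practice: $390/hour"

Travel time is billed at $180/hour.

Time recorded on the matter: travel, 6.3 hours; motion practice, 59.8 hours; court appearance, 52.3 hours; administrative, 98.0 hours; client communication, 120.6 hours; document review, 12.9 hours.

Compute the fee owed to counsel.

$92,790.00

Administrative: 98.0 × $170 = $16,660.00
Document review: 12.9 × $235 = $3,031.50
Court appearance: 52.3 × $515 = $26,934.50
Client communication: 120.6 × $180 = $21,708.00
Motion practice: 59.8 × $390 = $23,322.00
Subtotal: $16,660.00 + $3,031.50 + $26,934.50 + $21,708.00 + $23,322.00 = $91,656.00
Travel: 6.3 × $180 = $1,134.00
Total: $91,656.00 + $1,134.00 = $92,790.00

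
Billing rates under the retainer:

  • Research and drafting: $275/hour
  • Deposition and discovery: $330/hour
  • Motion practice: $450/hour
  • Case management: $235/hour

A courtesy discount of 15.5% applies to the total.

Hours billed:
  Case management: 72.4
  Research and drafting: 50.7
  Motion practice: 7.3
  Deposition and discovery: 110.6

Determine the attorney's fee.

$59,774.88

Research and drafting: 50.7 × $275 = $13,942.50
Deposition and discovery: 110.6 × $330 = $36,498.00
Motion practice: 7.3 × $450 = $3,285.00
Case management: 72.4 × $235 = $17,014.00
Subtotal: $70,739.50
Less 15.5% discount: −$10,964.62
Total: $70,739.50 − $10,964.62 = $59,774.88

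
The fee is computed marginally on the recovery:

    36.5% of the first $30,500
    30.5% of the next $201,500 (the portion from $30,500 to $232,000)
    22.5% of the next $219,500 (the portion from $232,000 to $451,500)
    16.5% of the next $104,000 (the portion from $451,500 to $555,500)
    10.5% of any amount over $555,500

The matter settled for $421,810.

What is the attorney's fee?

$115,297.25

First $30,500 at 36.5% = $11,132.50
Next $201,500 at 30.5% = $61,457.50
Remaining $189,810 at 22.5% = $42,707.25
Fee: $11,132.50 + $61,457.50 + $42,707.25 = $115,297.25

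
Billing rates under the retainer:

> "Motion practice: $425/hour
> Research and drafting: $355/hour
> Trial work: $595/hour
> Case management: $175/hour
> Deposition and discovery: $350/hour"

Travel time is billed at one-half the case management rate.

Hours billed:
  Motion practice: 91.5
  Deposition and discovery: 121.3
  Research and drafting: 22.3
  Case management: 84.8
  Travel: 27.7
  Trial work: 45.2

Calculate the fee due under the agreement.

$133,416.75

Motion practice: 91.5 × $425 = $38,887.50
Research and drafting: 22.3 × $355 = $7,916.50
Trial work: 45.2 × $595 = $26,894.00
Case management: 84.8 × $175 = $14,840.00
Deposition and discovery: 121.3 × $350 = $42,455.00
Subtotal: $38,887.50 + $7,916.50 + $26,894.00 + $14,840.00 + $42,455.00 = $130,993.00
Travel: 27.7 × ($175 ÷ 2) = 27.7 × $87.50 = $2,423.75
Total: $130,993.00 + $2,423.75 = $133,416.75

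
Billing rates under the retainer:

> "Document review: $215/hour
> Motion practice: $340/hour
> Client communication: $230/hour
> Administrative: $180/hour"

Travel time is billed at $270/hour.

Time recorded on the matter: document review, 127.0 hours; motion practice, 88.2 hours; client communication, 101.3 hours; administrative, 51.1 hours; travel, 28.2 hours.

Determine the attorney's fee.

Document review: 127.0 × $215 = $27,305.00
Motion practice: 88.2 × $340 = $29,988.00
Client communication: 101.3 × $230 = $23,299.00
Administrative: 51.1 × $180 = $9,198.00
Subtotal: $27,305.00 + $29,988.00 + $23,299.00 + $9,198.00 = $89,790.00
Travel: 28.2 × $270 = $7,614.00
Total: $89,790.00 + $7,614.00 = $97,404.00

$97,404.00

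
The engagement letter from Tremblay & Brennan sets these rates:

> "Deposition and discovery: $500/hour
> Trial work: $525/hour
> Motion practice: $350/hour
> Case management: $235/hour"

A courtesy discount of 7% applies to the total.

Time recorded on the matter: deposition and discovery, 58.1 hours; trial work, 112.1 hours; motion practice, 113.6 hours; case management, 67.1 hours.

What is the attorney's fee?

$133,390.83

Deposition and discovery: 58.1 × $500 = $29,050.00
Trial work: 112.1 × $525 = $58,852.50
Motion practice: 113.6 × $350 = $39,760.00
Case management: 67.1 × $235 = $15,768.50
Subtotal: $143,431.00
Less 7% discount: −$10,040.17
Total: $143,431.00 − $10,040.17 = $133,390.83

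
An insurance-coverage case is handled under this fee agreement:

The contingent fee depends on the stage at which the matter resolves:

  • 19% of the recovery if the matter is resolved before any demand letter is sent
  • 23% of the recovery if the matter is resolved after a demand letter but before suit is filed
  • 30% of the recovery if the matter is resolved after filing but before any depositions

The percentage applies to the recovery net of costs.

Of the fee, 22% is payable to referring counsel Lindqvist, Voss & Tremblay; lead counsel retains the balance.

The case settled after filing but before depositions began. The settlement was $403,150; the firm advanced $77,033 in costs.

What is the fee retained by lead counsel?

Fee base (net of costs): $403,150 − $77,033 = $326,117
The matter settled after filing but before depositions began, so the 30% rate applies.
$326,117 × 30% = $97,835.10
Referral share: 22% of $97,835.10 = $21,523.72; lead counsel retains $97,835.10 − $21,523.72 = $76,311.38.

$76,311.38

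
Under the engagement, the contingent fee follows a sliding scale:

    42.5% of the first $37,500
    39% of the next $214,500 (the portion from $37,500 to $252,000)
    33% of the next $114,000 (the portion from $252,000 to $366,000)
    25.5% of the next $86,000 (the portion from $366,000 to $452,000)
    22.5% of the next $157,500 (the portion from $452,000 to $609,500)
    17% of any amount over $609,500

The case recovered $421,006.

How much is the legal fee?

First $37,500 at 42.5% = $15,937.50
Next $214,500 at 39% = $83,655.00
Next $114,000 at 33% = $37,620.00
Remaining $55,006 at 25.5% = $14,026.53
Fee: $15,937.50 + $83,655.00 + $37,620.00 + $14,026.53 = $151,239.03

$151,239.03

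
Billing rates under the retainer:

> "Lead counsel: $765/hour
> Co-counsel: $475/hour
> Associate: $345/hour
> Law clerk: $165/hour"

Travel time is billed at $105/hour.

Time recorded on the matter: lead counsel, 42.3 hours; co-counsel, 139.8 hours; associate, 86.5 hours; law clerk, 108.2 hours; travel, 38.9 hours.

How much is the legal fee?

Lead counsel: 42.3 × $765 = $32,359.50
Co-counsel: 139.8 × $475 = $66,405.00
Associate: 86.5 × $345 = $29,842.50
Law clerk: 108.2 × $165 = $17,853.00
Subtotal: $32,359.50 + $66,405.00 + $29,842.50 + $17,853.00 = $146,460.00
Travel: 38.9 × $105 = $4,084.50
Total: $146,460.00 + $4,084.50 = $150,544.50

$150,544.50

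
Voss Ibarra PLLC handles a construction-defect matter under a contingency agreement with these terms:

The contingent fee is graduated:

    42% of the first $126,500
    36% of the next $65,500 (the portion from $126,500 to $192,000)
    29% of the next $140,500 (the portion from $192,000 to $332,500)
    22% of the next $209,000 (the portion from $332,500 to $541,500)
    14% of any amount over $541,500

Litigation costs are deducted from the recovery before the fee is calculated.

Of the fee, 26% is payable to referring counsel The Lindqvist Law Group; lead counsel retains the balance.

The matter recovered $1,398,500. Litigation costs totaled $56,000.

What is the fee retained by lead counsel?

$203,925.50

Fee base (net of costs): $1,398,500 − $56,000 = $1,342,500
First $126,500 at 42% = $53,130.00
Next $65,500 at 36% = $23,580.00
Next $140,500 at 29% = $40,745.00
Next $209,000 at 22% = $45,980.00
Remaining $801,000 at 14% = $112,140.00
Fee: $53,130.00 + $23,580.00 + $40,745.00 + $45,980.00 + $112,140.00 = $275,575.00
Referral share: 26% of $275,575.00 = $71,649.50; lead counsel retains $275,575.00 − $71,649.50 = $203,925.50.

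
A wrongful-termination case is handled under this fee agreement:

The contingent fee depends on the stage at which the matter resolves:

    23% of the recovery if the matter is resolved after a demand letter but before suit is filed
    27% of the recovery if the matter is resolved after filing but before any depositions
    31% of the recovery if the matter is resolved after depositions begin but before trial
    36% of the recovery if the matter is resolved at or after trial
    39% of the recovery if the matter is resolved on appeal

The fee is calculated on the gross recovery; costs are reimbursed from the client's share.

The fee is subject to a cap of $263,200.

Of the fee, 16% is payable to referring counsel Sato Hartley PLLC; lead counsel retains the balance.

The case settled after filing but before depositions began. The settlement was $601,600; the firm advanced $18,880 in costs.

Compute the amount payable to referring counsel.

$25,989.12

Fee base is the gross recovery, $601,600; costs are reimbursed separately.
The matter settled after filing but before depositions began, so the 27% rate applies.
$601,600 × 27% = $162,432.00
$162,432.00 is under the $263,200 cap.
Referral share: 16% of $162,432.00 = $25,989.12; lead counsel retains $162,432.00 − $25,989.12 = $136,442.88.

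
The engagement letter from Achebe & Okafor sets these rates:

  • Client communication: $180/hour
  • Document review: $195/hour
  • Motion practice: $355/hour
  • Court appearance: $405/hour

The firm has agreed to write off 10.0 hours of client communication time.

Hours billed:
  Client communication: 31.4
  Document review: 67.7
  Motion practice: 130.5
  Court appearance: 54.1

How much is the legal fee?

$85,291.50

Client communication: 31.4 × $180 = $5,652.00
Document review: 67.7 × $195 = $13,201.50
Motion practice: 130.5 × $355 = $46,327.50
Court appearance: 54.1 × $405 = $21,910.50
Subtotal: $87,091.50
Write-off: 10.0 × $180 = $1,800.00
Total: $87,091.50 − $1,800.00 = $85,291.50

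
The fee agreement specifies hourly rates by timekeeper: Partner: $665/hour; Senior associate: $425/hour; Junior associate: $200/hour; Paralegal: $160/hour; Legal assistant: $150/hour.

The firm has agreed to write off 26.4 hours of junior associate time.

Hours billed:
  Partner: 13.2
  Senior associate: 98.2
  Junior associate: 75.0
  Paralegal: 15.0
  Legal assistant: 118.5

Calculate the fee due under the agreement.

$80,408.00

Partner: 13.2 × $665 = $8,778.00
Senior associate: 98.2 × $425 = $41,735.00
Junior associate: 75.0 × $200 = $15,000.00
Paralegal: 15.0 × $160 = $2,400.00
Legal assistant: 118.5 × $150 = $17,775.00
Subtotal: $85,688.00
Write-off: 26.4 × $200 = $5,280.00
Total: $85,688.00 − $5,280.00 = $80,408.00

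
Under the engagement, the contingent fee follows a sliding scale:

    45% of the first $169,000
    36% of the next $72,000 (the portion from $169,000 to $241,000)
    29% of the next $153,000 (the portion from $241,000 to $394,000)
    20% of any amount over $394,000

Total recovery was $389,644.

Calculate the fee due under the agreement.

First $169,000 at 45% = $76,050.00
Next $72,000 at 36% = $25,920.00
Remaining $148,644 at 29% = $43,106.76
Fee: $76,050.00 + $25,920.00 + $43,106.76 = $145,076.76

$145,076.76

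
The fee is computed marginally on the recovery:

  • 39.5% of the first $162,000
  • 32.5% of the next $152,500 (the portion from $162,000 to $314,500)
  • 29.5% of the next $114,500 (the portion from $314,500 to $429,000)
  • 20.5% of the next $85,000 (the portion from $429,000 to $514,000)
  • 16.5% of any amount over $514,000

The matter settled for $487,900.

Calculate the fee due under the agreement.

$159,404.50

First $162,000 at 39.5% = $63,990.00
Next $152,500 at 32.5% = $49,562.50
Next $114,500 at 29.5% = $33,777.50
Remaining $58,900 at 20.5% = $12,074.50
Fee: $63,990.00 + $49,562.50 + $33,777.50 + $12,074.50 = $159,404.50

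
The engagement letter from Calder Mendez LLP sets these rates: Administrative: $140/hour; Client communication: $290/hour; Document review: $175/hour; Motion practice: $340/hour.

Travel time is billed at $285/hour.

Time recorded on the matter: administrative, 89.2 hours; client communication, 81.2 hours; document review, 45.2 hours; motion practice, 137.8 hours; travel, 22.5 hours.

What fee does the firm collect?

$97,210.50

Administrative: 89.2 × $140 = $12,488.00
Client communication: 81.2 × $290 = $23,548.00
Document review: 45.2 × $175 = $7,910.00
Motion practice: 137.8 × $340 = $46,852.00
Subtotal: $12,488.00 + $23,548.00 + $7,910.00 + $46,852.00 = $90,798.00
Travel: 22.5 × $285 = $6,412.50
Total: $90,798.00 + $6,412.50 = $97,210.50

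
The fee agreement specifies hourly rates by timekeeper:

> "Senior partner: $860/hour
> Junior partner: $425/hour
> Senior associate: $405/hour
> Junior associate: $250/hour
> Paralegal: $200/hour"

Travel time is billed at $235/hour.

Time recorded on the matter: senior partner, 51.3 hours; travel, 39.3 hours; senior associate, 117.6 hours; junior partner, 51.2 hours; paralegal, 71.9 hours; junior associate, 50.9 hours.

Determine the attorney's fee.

Senior partner: 51.3 × $860 = $44,118.00
Junior partner: 51.2 × $425 = $21,760.00
Senior associate: 117.6 × $405 = $47,628.00
Junior associate: 50.9 × $250 = $12,725.00
Paralegal: 71.9 × $200 = $14,380.00
Subtotal: $44,118.00 + $21,760.00 + $47,628.00 + $12,725.00 + $14,380.00 = $140,611.00
Travel: 39.3 × $235 = $9,235.50
Total: $140,611.00 + $9,235.50 = $149,846.50

$149,846.50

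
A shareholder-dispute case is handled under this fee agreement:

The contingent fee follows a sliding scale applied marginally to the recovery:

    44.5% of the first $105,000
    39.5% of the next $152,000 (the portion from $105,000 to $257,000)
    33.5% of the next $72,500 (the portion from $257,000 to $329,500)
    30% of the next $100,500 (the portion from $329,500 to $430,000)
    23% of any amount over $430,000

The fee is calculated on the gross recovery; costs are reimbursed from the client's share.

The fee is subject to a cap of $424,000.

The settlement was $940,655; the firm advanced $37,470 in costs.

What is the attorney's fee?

$278,653.15

Fee base is the gross recovery, $940,655; costs are reimbursed separately.
First $105,000 at 44.5% = $46,725.00
Next $152,000 at 39.5% = $60,040.00
Next $72,500 at 33.5% = $24,287.50
Next $100,500 at 30% = $30,150.00
Remaining $510,655 at 23% = $117,450.65
Fee: $46,725.00 + $60,040.00 + $24,287.50 + $30,150.00 + $117,450.65 = $278,653.15
$278,653.15 is under the $424,000 cap.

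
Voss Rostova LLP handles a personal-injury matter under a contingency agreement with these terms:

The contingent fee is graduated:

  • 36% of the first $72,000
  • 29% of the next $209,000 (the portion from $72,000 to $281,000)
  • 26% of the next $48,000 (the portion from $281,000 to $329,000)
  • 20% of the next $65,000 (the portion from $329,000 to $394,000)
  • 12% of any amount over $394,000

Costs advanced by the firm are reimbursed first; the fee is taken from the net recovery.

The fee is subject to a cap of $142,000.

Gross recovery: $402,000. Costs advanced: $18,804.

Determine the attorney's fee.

$109,849.20

Fee base (net of costs): $402,000 − $18,804 = $383,196
First $72,000 at 36% = $25,920.00
Next $209,000 at 29% = $60,610.00
Next $48,000 at 26% = $12,480.00
Remaining $54,196 at 20% = $10,839.20
Fee: $25,920.00 + $60,610.00 + $12,480.00 + $10,839.20 = $109,849.20
$109,849.20 is under the $142,000 cap.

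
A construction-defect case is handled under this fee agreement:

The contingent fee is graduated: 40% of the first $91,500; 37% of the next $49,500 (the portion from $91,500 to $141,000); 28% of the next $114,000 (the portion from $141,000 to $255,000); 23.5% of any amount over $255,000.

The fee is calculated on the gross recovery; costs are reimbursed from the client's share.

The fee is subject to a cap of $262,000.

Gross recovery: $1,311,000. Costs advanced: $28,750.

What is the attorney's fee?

Fee base is the gross recovery, $1,311,000; costs are reimbursed separately.
First $91,500 at 40% = $36,600.00
Next $49,500 at 37% = $18,315.00
Next $114,000 at 28% = $31,920.00
Remaining $1,056,000 at 23.5% = $248,160.00
Fee: $36,600.00 + $18,315.00 + $31,920.00 + $248,160.00 = $334,995.00
$334,995.00 exceeds the $262,000 cap, so the fee is capped at $262,000.00.

$262,000.00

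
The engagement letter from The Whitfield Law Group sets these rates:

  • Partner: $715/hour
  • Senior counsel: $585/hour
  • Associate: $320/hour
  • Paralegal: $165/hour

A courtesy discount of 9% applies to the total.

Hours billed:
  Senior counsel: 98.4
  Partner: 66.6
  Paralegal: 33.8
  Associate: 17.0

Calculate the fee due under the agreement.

$105,742.00

Partner: 66.6 × $715 = $47,619.00
Senior counsel: 98.4 × $585 = $57,564.00
Associate: 17.0 × $320 = $5,440.00
Paralegal: 33.8 × $165 = $5,577.00
Subtotal: $116,200.00
Less 9% discount: −$10,458.00
Total: $116,200.00 − $10,458.00 = $105,742.00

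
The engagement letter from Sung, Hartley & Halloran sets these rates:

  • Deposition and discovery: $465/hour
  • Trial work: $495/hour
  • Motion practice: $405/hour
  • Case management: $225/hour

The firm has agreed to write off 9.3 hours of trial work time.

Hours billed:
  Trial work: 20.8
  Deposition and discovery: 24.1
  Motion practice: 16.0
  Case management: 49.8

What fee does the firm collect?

Deposition and discovery: 24.1 × $465 = $11,206.50
Trial work: 20.8 × $495 = $10,296.00
Motion practice: 16.0 × $405 = $6,480.00
Case management: 49.8 × $225 = $11,205.00
Subtotal: $39,187.50
Write-off: 9.3 × $495 = $4,603.50
Total: $39,187.50 − $4,603.50 = $34,584.00

$34,584.00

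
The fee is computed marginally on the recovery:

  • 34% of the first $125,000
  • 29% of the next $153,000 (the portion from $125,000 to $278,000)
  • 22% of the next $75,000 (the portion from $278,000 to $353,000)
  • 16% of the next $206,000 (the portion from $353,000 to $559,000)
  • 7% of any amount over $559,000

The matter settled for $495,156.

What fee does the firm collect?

$126,114.96

First $125,000 at 34% = $42,500.00
Next $153,000 at 29% = $44,370.00
Next $75,000 at 22% = $16,500.00
Remaining $142,156 at 16% = $22,744.96
Fee: $42,500.00 + $44,370.00 + $16,500.00 + $22,744.96 = $126,114.96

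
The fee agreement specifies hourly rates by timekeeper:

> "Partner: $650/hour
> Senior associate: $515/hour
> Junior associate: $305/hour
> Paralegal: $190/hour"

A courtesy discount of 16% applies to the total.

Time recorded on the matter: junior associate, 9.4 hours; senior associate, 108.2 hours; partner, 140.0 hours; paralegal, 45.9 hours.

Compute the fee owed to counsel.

$132,981.24

Partner: 140.0 × $650 = $91,000.00
Senior associate: 108.2 × $515 = $55,723.00
Junior associate: 9.4 × $305 = $2,867.00
Paralegal: 45.9 × $190 = $8,721.00
Subtotal: $158,311.00
Less 16% discount: −$25,329.76
Total: $158,311.00 − $25,329.76 = $132,981.24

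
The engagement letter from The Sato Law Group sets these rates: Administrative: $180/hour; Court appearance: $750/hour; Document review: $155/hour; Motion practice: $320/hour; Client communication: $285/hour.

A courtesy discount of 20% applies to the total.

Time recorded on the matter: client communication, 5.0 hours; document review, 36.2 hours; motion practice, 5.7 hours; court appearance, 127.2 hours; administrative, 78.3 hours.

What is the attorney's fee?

$94,683.20

Administrative: 78.3 × $180 = $14,094.00
Court appearance: 127.2 × $750 = $95,400.00
Document review: 36.2 × $155 = $5,611.00
Motion practice: 5.7 × $320 = $1,824.00
Client communication: 5.0 × $285 = $1,425.00
Subtotal: $118,354.00
Less 20% discount: −$23,670.80
Total: $118,354.00 − $23,670.80 = $94,683.20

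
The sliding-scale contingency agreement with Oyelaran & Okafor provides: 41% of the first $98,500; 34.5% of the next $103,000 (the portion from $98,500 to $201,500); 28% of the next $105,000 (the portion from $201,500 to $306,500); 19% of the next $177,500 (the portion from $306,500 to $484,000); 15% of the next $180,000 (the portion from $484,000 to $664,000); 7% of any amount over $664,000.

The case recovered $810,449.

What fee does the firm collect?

$176,296.43

First $98,500 at 41% = $40,385.00
Next $103,000 at 34.5% = $35,535.00
Next $105,000 at 28% = $29,400.00
Next $177,500 at 19% = $33,725.00
Next $180,000 at 15% = $27,000.00
Remaining $146,449 at 7% = $10,251.43
Fee: $40,385.00 + $35,535.00 + $29,400.00 + $33,725.00 + $27,000.00 + $10,251.43 = $176,296.43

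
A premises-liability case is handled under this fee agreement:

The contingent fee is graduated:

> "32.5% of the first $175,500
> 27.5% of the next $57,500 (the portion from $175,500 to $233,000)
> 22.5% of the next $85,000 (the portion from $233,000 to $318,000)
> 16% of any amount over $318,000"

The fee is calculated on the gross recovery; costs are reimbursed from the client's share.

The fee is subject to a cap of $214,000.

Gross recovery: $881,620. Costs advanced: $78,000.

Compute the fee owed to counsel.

Fee base is the gross recovery, $881,620; costs are reimbursed separately.
First $175,500 at 32.5% = $57,037.50
Next $57,500 at 27.5% = $15,812.50
Next $85,000 at 22.5% = $19,125.00
Remaining $563,620 at 16% = $90,179.20
Fee: $57,037.50 + $15,812.50 + $19,125.00 + $90,179.20 = $182,154.20
$182,154.20 is under the $214,000 cap.

$182,154.20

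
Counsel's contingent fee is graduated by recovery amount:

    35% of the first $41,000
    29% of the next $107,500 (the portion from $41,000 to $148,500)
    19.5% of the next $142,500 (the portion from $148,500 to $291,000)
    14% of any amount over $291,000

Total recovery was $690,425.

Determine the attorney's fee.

First $41,000 at 35% = $14,350.00
Next $107,500 at 29% = $31,175.00
Next $142,500 at 19.5% = $27,787.50
Remaining $399,425 at 14% = $55,919.50
Fee: $14,350.00 + $31,175.00 + $27,787.50 + $55,919.50 = $129,232.00

$129,232.00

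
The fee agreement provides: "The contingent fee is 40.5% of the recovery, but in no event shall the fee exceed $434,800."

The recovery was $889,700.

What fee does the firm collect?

40.5% of $889,700 = $360,328.50
That is under the $434,800 cap.

$360,328.50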